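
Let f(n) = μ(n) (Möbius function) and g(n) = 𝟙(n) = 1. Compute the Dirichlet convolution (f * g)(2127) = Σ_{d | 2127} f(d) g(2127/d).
(μ * 𝟙)(2127) = 0

Divisors of 2127: [1, 3, 709, 2127]. For each d | 2127:
  d = 1: μ(1) · 𝟙(2127/1) = 1 · 1 = 1
  d = 3: μ(3) · 𝟙(2127/3) = -1 · 1 = -1
  d = 709: μ(709) · 𝟙(2127/709) = -1 · 1 = -1
  d = 2127: μ(2127) · 𝟙(2127/2127) = 1 · 1 = 1
Summing: (μ * 𝟙)(2127) = 1 + -1 + -1 + 1 = 0.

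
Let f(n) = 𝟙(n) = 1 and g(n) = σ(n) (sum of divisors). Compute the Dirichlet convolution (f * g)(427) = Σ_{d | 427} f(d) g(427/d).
(𝟙 * σ)(427) = 567

Divisors of 427: [1, 7, 61, 427]. For each d | 427:
  d = 1: 𝟙(1) · σ(427/1) = 1 · 496 = 496
  d = 7: 𝟙(7) · σ(427/7) = 1 · 62 = 62
  d = 61: 𝟙(61) · σ(427/61) = 1 · 8 = 8
  d = 427: 𝟙(427) · σ(427/427) = 1 · 1 = 1
Summing: (𝟙 * σ)(427) = 496 + 62 + 8 + 1 = 567.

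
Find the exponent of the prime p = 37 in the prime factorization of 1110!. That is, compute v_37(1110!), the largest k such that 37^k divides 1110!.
v_37(1110!) = 30

Legendre's formula: v_p(n!) = Σ_{k ≥ 1} ⌊n / p^k⌋. For p = 37, n = 1110, the terms are:
  ⌊1110/37^1⌋ = ⌊1110/37⌋ = 30
(the next term ⌊1110/37^2⌋ = 0, terminating the sum). Summing: v_37(1110!) = 30 = 30.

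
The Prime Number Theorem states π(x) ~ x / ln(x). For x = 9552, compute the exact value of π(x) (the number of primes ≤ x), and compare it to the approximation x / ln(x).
π(9552) = 1183;  x/ln(x) ≈ 1042.28;  relative error ≈ 11.90%.

Directly count primes up to 9552: π(9552) = 1183. The PNT approximation gives 9552/ln(9552) ≈ 9552/9.16451 ≈ 1042.28. Relative error (π(x) − x/ln(x)) / π(x) ≈ 11.90%; the approximation is known to undercount slightly (Li(x) is a better estimate).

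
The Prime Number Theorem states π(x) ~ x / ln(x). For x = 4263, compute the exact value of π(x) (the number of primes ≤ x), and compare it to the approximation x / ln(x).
π(4263) = 585;  x/ln(x) ≈ 510.07;  relative error ≈ 12.81%.

Directly count primes up to 4263: π(4263) = 585. The PNT approximation gives 4263/ln(4263) ≈ 4263/8.35773 ≈ 510.07. Relative error (π(x) − x/ln(x)) / π(x) ≈ 12.81%; the approximation is known to undercount slightly (Li(x) is a better estimate).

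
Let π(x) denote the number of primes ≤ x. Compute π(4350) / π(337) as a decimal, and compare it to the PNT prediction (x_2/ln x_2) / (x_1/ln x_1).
π(4350)/π(337) = 594/68 ≈ 8.7353;  PNT prediction ≈ 8.9671.

π(337) = 68 and π(4350) = 594, so π(4350)/π(337) ≈ 8.7353. The PNT-predicted ratio is (4350/ln(4350)) / (337/ln(337)) ≈ 8.9671. The two agree to within a few percent, as expected.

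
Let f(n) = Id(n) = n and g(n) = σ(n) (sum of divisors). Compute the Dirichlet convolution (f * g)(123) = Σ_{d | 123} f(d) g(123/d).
(Id * σ)(123) = 581

Divisors of 123: [1, 3, 41, 123]. For each d | 123:
  d = 1: Id(1) · σ(123/1) = 1 · 168 = 168
  d = 3: Id(3) · σ(123/3) = 3 · 42 = 126
  d = 41: Id(41) · σ(123/41) = 41 · 4 = 164
  d = 123: Id(123) · σ(123/123) = 123 · 1 = 123
Summing: (Id * σ)(123) = 168 + 126 + 164 + 123 = 581.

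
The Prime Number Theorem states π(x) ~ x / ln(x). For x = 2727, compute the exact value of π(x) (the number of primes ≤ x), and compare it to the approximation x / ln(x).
π(2727) = 397;  x/ln(x) ≈ 344.71;  relative error ≈ 13.17%.

Directly count primes up to 2727: π(2727) = 397. The PNT approximation gives 2727/ln(2727) ≈ 2727/7.91096 ≈ 344.71. Relative error (π(x) − x/ln(x)) / π(x) ≈ 13.17%; the approximation is known to undercount slightly (Li(x) is a better estimate).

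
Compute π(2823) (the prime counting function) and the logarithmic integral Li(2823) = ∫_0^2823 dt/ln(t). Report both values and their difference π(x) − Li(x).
π(2823) = 410;  Li(2823) ≈ 420.57;  π(x) − Li(x) ≈ -10.57.

Direct count of primes ≤ 2823 gives π(2823) = 410. Numerical evaluation of the logarithmic integral gives Li(2823) ≈ 420.57. The difference π(x) − Li(x) ≈ -10.57 is typically negative for small/moderate x (Li(x) overestimates), though Littlewood's theorem shows this sign changes infinitely often.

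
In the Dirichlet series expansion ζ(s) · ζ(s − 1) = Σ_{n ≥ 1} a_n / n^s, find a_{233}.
σ(233) = 234

In the product (Σ m^0/m^s)(Σ k / k^s) = Σ (Σ_{d | n} d) / n^s, the coefficient of 1/n^s is σ(n) = Σ_{d | n} d. For n = 233, divisors are [1, 233]; summing: σ(233) = 234.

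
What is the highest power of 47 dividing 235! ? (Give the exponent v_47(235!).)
v_47(235!) = 5

Legendre's formula: v_p(n!) = Σ_{k ≥ 1} ⌊n / p^k⌋. For p = 47, n = 235, the terms are:
  ⌊235/47^1⌋ = ⌊235/47⌋ = 5
(the next term ⌊235/47^2⌋ = 0, terminating the sum). Summing: v_47(235!) = 5 = 5.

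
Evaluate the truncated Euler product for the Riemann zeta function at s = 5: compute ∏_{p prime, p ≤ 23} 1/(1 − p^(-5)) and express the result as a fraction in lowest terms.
∏ = 582482264223124461788463317320875/561738592476112179351889397970176

The primes p ≤ 23 are [2, 3, 5, 7, 11, 13, 17, 19, 23]. For each prime, (1 − 1/p^5)^(-1) = p^5 / (p^5 − 1). The product is (1 − 1/2^5)^(-1), (1 − 1/3^5)^(-1), (1 − 1/5^5)^(-1), (1 − 1/7^5)^(-1), (1 − 1/11^5)^(-1), (1 − 1/13^5)^(-1), (1 − 1/17^5)^(-1), (1 − 1/19^5)^(-1), (1 − 1/23^5)^(-1) = ∏ p^5 / (p^5 − 1) = 582482264223124461788463317320875/561738592476112179351889397970176.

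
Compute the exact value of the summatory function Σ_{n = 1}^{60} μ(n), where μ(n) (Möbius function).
Σ_{n ≤ 60} μ(n) = -1

Compute μ(n) for each 1 ≤ n ≤ 60: μ(1) = 1, μ(2) = -1, μ(3) = -1, μ(4) = 0, μ(5) = -1, μ(6) = 1, μ(7) = -1, μ(8) = 0, μ(9) = 0, μ(10) = 1, μ(11) = -1, μ(12) = 0, μ(13) = -1, μ(14) = 1, μ(15) = 1, μ(16) = 0, μ(17) = -1, μ(18) = 0, μ(19) = -1, μ(20) = 0, μ(21) = 1, μ(22) = 1, μ(23) = -1, μ(24) = 0, μ(25) = 0, μ(26) = 1, μ(27) = 0, μ(28) = 0, μ(29) = -1, μ(30) = -1, μ(31) = -1, μ(32) = 0, μ(33) = 1, μ(34) = 1, μ(35) = 1, μ(36) = 0, μ(37) = -1, μ(38) = 1, μ(39) = 1, μ(40) = 0, μ(41) = -1, μ(42) = -1, μ(43) = -1, μ(44) = 0, μ(45) = 0, μ(46) = 1, μ(47) = -1, μ(48) = 0, μ(49) = 0, μ(50) = 0, μ(51) = 1, μ(52) = 0, μ(53) = -1, μ(54) = 0, μ(55) = 1, μ(56) = 0, μ(57) = 1, μ(58) = 1, μ(59) = -1, μ(60) = 0. Summing all 60 values: -1. (Mertens function M(x) = Σ_{n ≤ x} μ(n); on average M(x) should be small (PNT ⟺ M(x) = o(x)).)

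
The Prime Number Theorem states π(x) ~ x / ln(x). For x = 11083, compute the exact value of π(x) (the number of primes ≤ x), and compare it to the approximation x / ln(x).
π(11083) = 1343;  x/ln(x) ≈ 1190.04;  relative error ≈ 11.39%.

Directly count primes up to 11083: π(11083) = 1343. The PNT approximation gives 11083/ln(11083) ≈ 11083/9.31317 ≈ 1190.04. Relative error (π(x) − x/ln(x)) / π(x) ≈ 11.39%; the approximation is known to undercount slightly (Li(x) is a better estimate).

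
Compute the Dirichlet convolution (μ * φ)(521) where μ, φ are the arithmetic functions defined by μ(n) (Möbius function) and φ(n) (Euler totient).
(μ * φ)(521) = 519

Divisors of 521: [1, 521]. For each d | 521:
  d = 1: μ(1) · φ(521/1) = 1 · 520 = 520
  d = 521: μ(521) · φ(521/521) = -1 · 1 = -1
Summing: (μ * φ)(521) = 520 + -1 = 519.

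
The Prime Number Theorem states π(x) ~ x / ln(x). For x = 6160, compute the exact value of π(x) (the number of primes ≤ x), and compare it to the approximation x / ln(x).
π(6160) = 802;  x/ln(x) ≈ 705.95;  relative error ≈ 11.98%.

Directly count primes up to 6160: π(6160) = 802. The PNT approximation gives 6160/ln(6160) ≈ 6160/8.72583 ≈ 705.95. Relative error (π(x) − x/ln(x)) / π(x) ≈ 11.98%; the approximation is known to undercount slightly (Li(x) is a better estimate).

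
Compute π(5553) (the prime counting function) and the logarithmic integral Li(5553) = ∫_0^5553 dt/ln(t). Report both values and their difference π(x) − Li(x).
π(5553) = 732;  Li(5553) ≈ 748.80;  π(x) − Li(x) ≈ -16.80.

Direct count of primes ≤ 5553 gives π(5553) = 732. Numerical evaluation of the logarithmic integral gives Li(5553) ≈ 748.80. The difference π(x) − Li(x) ≈ -16.80 is typically negative for small/moderate x (Li(x) overestimates), though Littlewood's theorem shows this sign changes infinitely often.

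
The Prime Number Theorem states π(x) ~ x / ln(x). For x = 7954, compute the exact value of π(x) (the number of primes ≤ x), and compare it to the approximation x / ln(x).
π(7954) = 1005;  x/ln(x) ≈ 885.61;  relative error ≈ 11.88%.

Directly count primes up to 7954: π(7954) = 1005. The PNT approximation gives 7954/ln(7954) ≈ 7954/8.98143 ≈ 885.61. Relative error (π(x) − x/ln(x)) / π(x) ≈ 11.88%; the approximation is known to undercount slightly (Li(x) is a better estimate).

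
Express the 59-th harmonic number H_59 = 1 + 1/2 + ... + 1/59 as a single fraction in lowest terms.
H_59 = 15063255090319832863132951/3230237388259077233637600

Direct summation: H_59 = 1 + 1/2 + ... + 1/59. The least common denominator is lcm(1, ..., 59) = 9690712164777231700912800; over this denominator the numerator is 9690712164777231700912800 + 4845356082388615850456400 + 3230237388259077233637600 + 2422678041194307925228200 + 1938142432955446340182560 + 1615118694129538616818800 + 1384387452111033100130400 + 1211339020597153962614100 + 1076745796086359077879200 + 969071216477723170091280 + 880973833161566518264800 + 807559347064769308409400 + 745439397290556284685600 + 692193726055516550065200 + 646047477651815446727520 + 605669510298576981307050 + 570041892045719511818400 + 538372898043179538939600 + 510037482356696405311200 + 484535608238861585045640 + 461462484037011033376800 + 440486916580783259132400 + 421335311512053552213600 + 403779673532384654204700 + 387628486591089268036512 + 372719698645278142342800 + 358915265362119692626400 + 346096863027758275032600 + 334162488440594196583200 + 323023738825907723363760 + 312603618218620377448800 + 302834755149288490653525 + 293657944387188839421600 + 285020946022859755909200 + 276877490422206620026080 + 269186449021589769469800 + 261911139588573829754400 + 255018741178348202655600 + 248479799096852094895200 + 242267804119430792522820 + 236358833287249553680800 + 230731242018505516688400 + 225365399180865853509600 + 220243458290391629566200 + 215349159217271815575840 + 210667655756026776106800 + 206185365208026206402400 + 201889836766192327102350 + 197769636015861871447200 + 193814243295544634018256 + 190013964015239837272800 + 186359849322639071171400 + 182843625750513805677600 + 179457632681059846313200 + 176194766632313303652960 + 173048431513879137516300 + 170012494118898801770400 + 167081244220297098291600 + 164249358725037825439200 = 45189765270959498589398853, so H_59 = 45189765270959498589398853/9690712164777231700912800; reducing by gcd(45189765270959498589398853, 9690712164777231700912800) = 3 gives 15063255090319832863132951/3230237388259077233637600 ≈ 4.66320. (The PNT-adjacent estimate ln(59) + γ ≈ 4.65475 matches within O(1/n).)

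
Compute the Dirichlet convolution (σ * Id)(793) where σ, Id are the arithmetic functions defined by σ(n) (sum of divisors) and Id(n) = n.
(σ * Id)(793) = 3321

Divisors of 793: [1, 13, 61, 793]. For each d | 793:
  d = 1: σ(1) · Id(793/1) = 1 · 793 = 793
  d = 13: σ(13) · Id(793/13) = 14 · 61 = 854
  d = 61: σ(61) · Id(793/61) = 62 · 13 = 806
  d = 793: σ(793) · Id(793/793) = 868 · 1 = 868
Summing: (σ * Id)(793) = 793 + 854 + 806 + 868 = 3321.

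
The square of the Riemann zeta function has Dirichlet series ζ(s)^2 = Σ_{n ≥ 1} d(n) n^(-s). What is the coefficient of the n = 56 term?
d(56) = 8

ζ(s)^2 = (Σ 1/m^s)(Σ 1/k^s). The coefficient of 1/n^s in the product is the number of ordered pairs (m, k) with mk = n, which equals d(n). For n = 56, divisors are [1, 2, 4, 7, 8, 14, 28, 56], so d(56) = 8.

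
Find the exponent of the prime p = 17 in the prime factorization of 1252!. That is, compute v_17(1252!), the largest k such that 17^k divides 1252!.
v_17(1252!) = 77

Legendre's formula: v_p(n!) = Σ_{k ≥ 1} ⌊n / p^k⌋. For p = 17, n = 1252, the terms are:
  ⌊1252/17^1⌋ = ⌊1252/17⌋ = 73
  ⌊1252/17^2⌋ = ⌊1252/289⌋ = 4
(the next term ⌊1252/17^3⌋ = 0, terminating the sum). Summing: v_17(1252!) = 73 + 4 = 77.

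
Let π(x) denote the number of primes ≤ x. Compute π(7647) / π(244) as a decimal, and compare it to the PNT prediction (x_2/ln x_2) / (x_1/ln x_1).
π(7647)/π(244) = 970/53 ≈ 18.3019;  PNT prediction ≈ 19.2665.

π(244) = 53 and π(7647) = 970, so π(7647)/π(244) ≈ 18.3019. The PNT-predicted ratio is (7647/ln(7647)) / (244/ln(244)) ≈ 19.2665. The two agree to within a few percent, as expected.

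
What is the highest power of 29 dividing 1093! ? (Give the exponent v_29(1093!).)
v_29(1093!) = 38

Legendre's formula: v_p(n!) = Σ_{k ≥ 1} ⌊n / p^k⌋. For p = 29, n = 1093, the terms are:
  ⌊1093/29^1⌋ = ⌊1093/29⌋ = 37
  ⌊1093/29^2⌋ = ⌊1093/841⌋ = 1
(the next term ⌊1093/29^3⌋ = 0, terminating the sum). Summing: v_29(1093!) = 37 + 1 = 38.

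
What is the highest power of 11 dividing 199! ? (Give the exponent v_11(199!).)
v_11(199!) = 19

Legendre's formula: v_p(n!) = Σ_{k ≥ 1} ⌊n / p^k⌋. For p = 11, n = 199, the terms are:
  ⌊199/11^1⌋ = ⌊199/11⌋ = 18
  ⌊199/11^2⌋ = ⌊199/121⌋ = 1
(the next term ⌊199/11^3⌋ = 0, terminating the sum). Summing: v_11(199!) = 18 + 1 = 19.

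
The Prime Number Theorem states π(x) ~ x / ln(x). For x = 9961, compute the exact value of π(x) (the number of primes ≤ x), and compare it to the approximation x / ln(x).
π(9961) = 1227;  x/ln(x) ≈ 1081.96;  relative error ≈ 11.82%.

Directly count primes up to 9961: π(9961) = 1227. The PNT approximation gives 9961/ln(9961) ≈ 9961/9.20643 ≈ 1081.96. Relative error (π(x) − x/ln(x)) / π(x) ≈ 11.82%; the approximation is known to undercount slightly (Li(x) is a better estimate).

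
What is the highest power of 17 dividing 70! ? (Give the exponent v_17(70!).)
v_17(70!) = 4

Legendre's formula: v_p(n!) = Σ_{k ≥ 1} ⌊n / p^k⌋. For p = 17, n = 70, the terms are:
  ⌊70/17^1⌋ = ⌊70/17⌋ = 4
(the next term ⌊70/17^2⌋ = 0, terminating the sum). Summing: v_17(70!) = 4 = 4.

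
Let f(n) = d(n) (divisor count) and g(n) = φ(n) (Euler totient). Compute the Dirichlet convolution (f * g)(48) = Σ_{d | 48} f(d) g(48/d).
(d * φ)(48) = 124

Divisors of 48: [1, 2, 3, 4, 6, 8, 12, 16, 24, 48]. For each d | 48:
  d = 1: d(1) · φ(48/1) = 1 · 16 = 16
  d = 2: d(2) · φ(48/2) = 2 · 8 = 16
  d = 3: d(3) · φ(48/3) = 2 · 8 = 16
  d = 4: d(4) · φ(48/4) = 3 · 4 = 12
  d = 6: d(6) · φ(48/6) = 4 · 4 = 16
  d = 8: d(8) · φ(48/8) = 4 · 2 = 8
  d = 12: d(12) · φ(48/12) = 6 · 2 = 12
  d = 16: d(16) · φ(48/16) = 5 · 2 = 10
  d = 24: d(24) · φ(48/24) = 8 · 1 = 8
  d = 48: d(48) · φ(48/48) = 10 · 1 = 10
Summing: (d * φ)(48) = 16 + 16 + 16 + 12 + 16 + 8 + 12 + 10 + 8 + 10 = 124.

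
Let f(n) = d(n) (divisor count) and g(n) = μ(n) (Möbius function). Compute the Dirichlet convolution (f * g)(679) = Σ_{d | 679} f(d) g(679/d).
(d * μ)(679) = 1

Divisors of 679: [1, 7, 97, 679]. For each d | 679:
  d = 1: d(1) · μ(679/1) = 1 · 1 = 1
  d = 7: d(7) · μ(679/7) = 2 · -1 = -2
  d = 97: d(97) · μ(679/97) = 2 · -1 = -2
  d = 679: d(679) · μ(679/679) = 4 · 1 = 4
Summing: (d * μ)(679) = 1 + -2 + -2 + 4 = 1.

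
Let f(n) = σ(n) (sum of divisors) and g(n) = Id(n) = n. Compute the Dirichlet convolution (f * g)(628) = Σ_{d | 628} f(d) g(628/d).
(σ * Id)(628) = 5355

Divisors of 628: [1, 2, 4, 157, 314, 628]. For each d | 628:
  d = 1: σ(1) · Id(628/1) = 1 · 628 = 628
  d = 2: σ(2) · Id(628/2) = 3 · 314 = 942
  d = 4: σ(4) · Id(628/4) = 7 · 157 = 1099
  d = 157: σ(157) · Id(628/157) = 158 · 4 = 632
  d = 314: σ(314) · Id(628/314) = 474 · 2 = 948
  d = 628: σ(628) · Id(628/628) = 1106 · 1 = 1106
Summing: (σ * Id)(628) = 628 + 942 + 1099 + 632 + 948 + 1106 = 5355.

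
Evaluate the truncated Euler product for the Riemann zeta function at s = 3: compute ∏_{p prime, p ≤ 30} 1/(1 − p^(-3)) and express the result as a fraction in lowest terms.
∏ = 1089297728822056325/906313660797210624

The primes p ≤ 30 are [2, 3, 5, 7, 11, 13, 17, 19, 23, 29]. For each prime, (1 − 1/p^3)^(-1) = p^3 / (p^3 − 1). The product is (1 − 1/2^3)^(-1), (1 − 1/3^3)^(-1), (1 − 1/5^3)^(-1), (1 − 1/7^3)^(-1), (1 − 1/11^3)^(-1), (1 − 1/13^3)^(-1), (1 − 1/17^3)^(-1), (1 − 1/19^3)^(-1), (1 − 1/23^3)^(-1), (1 − 1/29^3)^(-1) = ∏ p^3 / (p^3 − 1) = 1089297728822056325/906313660797210624.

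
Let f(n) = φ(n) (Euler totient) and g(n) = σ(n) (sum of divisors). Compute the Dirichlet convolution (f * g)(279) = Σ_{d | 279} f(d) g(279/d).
(φ * σ)(279) = 1674

Divisors of 279: [1, 3, 9, 31, 93, 279]. For each d | 279:
  d = 1: φ(1) · σ(279/1) = 1 · 416 = 416
  d = 3: φ(3) · σ(279/3) = 2 · 128 = 256
  d = 9: φ(9) · σ(279/9) = 6 · 32 = 192
  d = 31: φ(31) · σ(279/31) = 30 · 13 = 390
  d = 93: φ(93) · σ(279/93) = 60 · 4 = 240
  d = 279: φ(279) · σ(279/279) = 180 · 1 = 180
Summing: (φ * σ)(279) = 416 + 256 + 192 + 390 + 240 + 180 = 1674.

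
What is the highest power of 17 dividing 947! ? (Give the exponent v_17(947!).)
v_17(947!) = 58

Legendre's formula: v_p(n!) = Σ_{k ≥ 1} ⌊n / p^k⌋. For p = 17, n = 947, the terms are:
  ⌊947/17^1⌋ = ⌊947/17⌋ = 55
  ⌊947/17^2⌋ = ⌊947/289⌋ = 3
(the next term ⌊947/17^3⌋ = 0, terminating the sum). Summing: v_17(947!) = 55 + 3 = 58.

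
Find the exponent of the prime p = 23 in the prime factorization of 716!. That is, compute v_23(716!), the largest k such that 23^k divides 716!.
v_23(716!) = 32

Legendre's formula: v_p(n!) = Σ_{k ≥ 1} ⌊n / p^k⌋. For p = 23, n = 716, the terms are:
  ⌊716/23^1⌋ = ⌊716/23⌋ = 31
  ⌊716/23^2⌋ = ⌊716/529⌋ = 1
(the next term ⌊716/23^3⌋ = 0, terminating the sum). Summing: v_23(716!) = 31 + 1 = 32.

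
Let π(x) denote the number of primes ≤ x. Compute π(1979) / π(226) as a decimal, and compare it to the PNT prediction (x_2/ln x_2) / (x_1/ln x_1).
π(1979)/π(226) = 299/48 ≈ 6.2292;  PNT prediction ≈ 6.2534.

π(226) = 48 and π(1979) = 299, so π(1979)/π(226) ≈ 6.2292. The PNT-predicted ratio is (1979/ln(1979)) / (226/ln(226)) ≈ 6.2534. The two agree to within a few percent, as expected.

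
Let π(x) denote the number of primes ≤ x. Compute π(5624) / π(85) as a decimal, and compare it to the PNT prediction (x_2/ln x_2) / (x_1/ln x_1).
π(5624)/π(85) = 739/23 ≈ 32.1304;  PNT prediction ≈ 34.0421.

π(85) = 23 and π(5624) = 739, so π(5624)/π(85) ≈ 32.1304. The PNT-predicted ratio is (5624/ln(5624)) / (85/ln(85)) ≈ 34.0421. The two agree to within a few percent, as expected.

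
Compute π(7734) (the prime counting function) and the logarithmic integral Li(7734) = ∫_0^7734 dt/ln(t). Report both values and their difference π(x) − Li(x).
π(7734) = 981;  Li(7734) ≈ 996.76;  π(x) − Li(x) ≈ -15.76.

Direct count of primes ≤ 7734 gives π(7734) = 981. Numerical evaluation of the logarithmic integral gives Li(7734) ≈ 996.76. The difference π(x) − Li(x) ≈ -15.76 is typically negative for small/moderate x (Li(x) overestimates), though Littlewood's theorem shows this sign changes infinitely often.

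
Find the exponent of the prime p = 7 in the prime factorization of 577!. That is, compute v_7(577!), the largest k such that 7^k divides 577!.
v_7(577!) = 94

Legendre's formula: v_p(n!) = Σ_{k ≥ 1} ⌊n / p^k⌋. For p = 7, n = 577, the terms are:
  ⌊577/7^1⌋ = ⌊577/7⌋ = 82
  ⌊577/7^2⌋ = ⌊577/49⌋ = 11
  ⌊577/7^3⌋ = ⌊577/343⌋ = 1
(the next term ⌊577/7^4⌋ = 0, terminating the sum). Summing: v_7(577!) = 82 + 11 + 1 = 94.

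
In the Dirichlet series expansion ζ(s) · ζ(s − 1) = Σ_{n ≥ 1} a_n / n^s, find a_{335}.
σ(335) = 408

In the product (Σ m^0/m^s)(Σ k / k^s) = Σ (Σ_{d | n} d) / n^s, the coefficient of 1/n^s is σ(n) = Σ_{d | n} d. For n = 335, divisors are [1, 5, 67, 335]; summing: σ(335) = 408.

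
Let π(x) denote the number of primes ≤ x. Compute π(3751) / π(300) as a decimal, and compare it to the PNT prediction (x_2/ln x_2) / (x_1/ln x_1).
π(3751)/π(300) = 522/62 ≈ 8.4194;  PNT prediction ≈ 8.6656.

π(300) = 62 and π(3751) = 522, so π(3751)/π(300) ≈ 8.4194. The PNT-predicted ratio is (3751/ln(3751)) / (300/ln(300)) ≈ 8.6656. The two agree to within a few percent, as expected.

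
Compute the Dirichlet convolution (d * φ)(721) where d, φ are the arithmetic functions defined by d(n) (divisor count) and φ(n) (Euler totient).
(d * φ)(721) = 832

Divisors of 721: [1, 7, 103, 721]. For each d | 721:
  d = 1: d(1) · φ(721/1) = 1 · 612 = 612
  d = 7: d(7) · φ(721/7) = 2 · 102 = 204
  d = 103: d(103) · φ(721/103) = 2 · 6 = 12
  d = 721: d(721) · φ(721/721) = 4 · 1 = 4
Summing: (d * φ)(721) = 612 + 204 + 12 + 4 = 832.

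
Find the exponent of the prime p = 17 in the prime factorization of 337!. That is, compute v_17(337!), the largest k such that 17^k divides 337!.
v_17(337!) = 20

Legendre's formula: v_p(n!) = Σ_{k ≥ 1} ⌊n / p^k⌋. For p = 17, n = 337, the terms are:
  ⌊337/17^1⌋ = ⌊337/17⌋ = 19
  ⌊337/17^2⌋ = ⌊337/289⌋ = 1
(the next term ⌊337/17^3⌋ = 0, terminating the sum). Summing: v_17(337!) = 19 + 1 = 20.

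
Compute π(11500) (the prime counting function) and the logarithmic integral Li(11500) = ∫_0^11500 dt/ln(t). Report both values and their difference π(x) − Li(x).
π(11500) = 1387;  Li(11500) ≈ 1407.75;  π(x) − Li(x) ≈ -20.75.

Direct count of primes ≤ 11500 gives π(11500) = 1387. Numerical evaluation of the logarithmic integral gives Li(11500) ≈ 1407.75. The difference π(x) − Li(x) ≈ -20.75 is typically negative for small/moderate x (Li(x) overestimates), though Littlewood's theorem shows this sign changes infinitely often.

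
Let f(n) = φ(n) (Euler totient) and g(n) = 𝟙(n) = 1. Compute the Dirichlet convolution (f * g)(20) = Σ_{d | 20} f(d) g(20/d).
(φ * 𝟙)(20) = 20

Divisors of 20: [1, 2, 4, 5, 10, 20]. For each d | 20:
  d = 1: φ(1) · 𝟙(20/1) = 1 · 1 = 1
  d = 2: φ(2) · 𝟙(20/2) = 1 · 1 = 1
  d = 4: φ(4) · 𝟙(20/4) = 2 · 1 = 2
  d = 5: φ(5) · 𝟙(20/5) = 4 · 1 = 4
  d = 10: φ(10) · 𝟙(20/10) = 4 · 1 = 4
  d = 20: φ(20) · 𝟙(20/20) = 8 · 1 = 8
Summing: (φ * 𝟙)(20) = 1 + 1 + 2 + 4 + 4 + 8 = 20.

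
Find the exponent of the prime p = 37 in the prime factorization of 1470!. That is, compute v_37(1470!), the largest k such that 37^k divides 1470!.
v_37(1470!) = 40

Legendre's formula: v_p(n!) = Σ_{k ≥ 1} ⌊n / p^k⌋. For p = 37, n = 1470, the terms are:
  ⌊1470/37^1⌋ = ⌊1470/37⌋ = 39
  ⌊1470/37^2⌋ = ⌊1470/1369⌋ = 1
(the next term ⌊1470/37^3⌋ = 0, terminating the sum). Summing: v_37(1470!) = 39 + 1 = 40.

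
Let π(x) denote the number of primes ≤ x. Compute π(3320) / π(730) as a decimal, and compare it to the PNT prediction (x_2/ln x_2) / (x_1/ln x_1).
π(3320)/π(730) = 467/129 ≈ 3.6202;  PNT prediction ≈ 3.6983.

π(730) = 129 and π(3320) = 467, so π(3320)/π(730) ≈ 3.6202. The PNT-predicted ratio is (3320/ln(3320)) / (730/ln(730)) ≈ 3.6983. The two agree to within a few percent, as expected.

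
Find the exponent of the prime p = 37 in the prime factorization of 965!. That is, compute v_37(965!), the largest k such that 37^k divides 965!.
v_37(965!) = 26

Legendre's formula: v_p(n!) = Σ_{k ≥ 1} ⌊n / p^k⌋. For p = 37, n = 965, the terms are:
  ⌊965/37^1⌋ = ⌊965/37⌋ = 26
(the next term ⌊965/37^2⌋ = 0, terminating the sum). Summing: v_37(965!) = 26 = 26.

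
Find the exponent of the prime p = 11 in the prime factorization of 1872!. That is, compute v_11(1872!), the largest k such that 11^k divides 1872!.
v_11(1872!) = 186

Legendre's formula: v_p(n!) = Σ_{k ≥ 1} ⌊n / p^k⌋. For p = 11, n = 1872, the terms are:
  ⌊1872/11^1⌋ = ⌊1872/11⌋ = 170
  ⌊1872/11^2⌋ = ⌊1872/121⌋ = 15
  ⌊1872/11^3⌋ = ⌊1872/1331⌋ = 1
(the next term ⌊1872/11^4⌋ = 0, terminating the sum). Summing: v_11(1872!) = 170 + 15 + 1 = 186.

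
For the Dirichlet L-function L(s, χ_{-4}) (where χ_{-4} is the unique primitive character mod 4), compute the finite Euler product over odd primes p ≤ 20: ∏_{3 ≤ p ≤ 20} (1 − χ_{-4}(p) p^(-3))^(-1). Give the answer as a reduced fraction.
∏ = 2463517706231725/2542314678779904

The odd primes p ≤ 20 are [3, 5, 7, 11, 13, 17, 19]. For each, χ(p) = 1 if p ≡ 1 mod 4, χ(p) = −1 if p ≡ 3 mod 4. Taking (1 − χ(p)/p^3)^(-1) = p^3/(p^3 − χ(p)): (1 − (-1)/3^3)^(-1) · (1 − (1)/5^3)^(-1) · (1 − (-1)/7^3)^(-1) · (1 − (-1)/11^3)^(-1) · (1 − (1)/13^3)^(-1) · (1 − (1)/17^3)^(-1) · (1 − (-1)/19^3)^(-1) = 2463517706231725/2542314678779904.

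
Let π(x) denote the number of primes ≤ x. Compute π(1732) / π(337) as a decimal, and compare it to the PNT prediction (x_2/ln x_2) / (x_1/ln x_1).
π(1732)/π(337) = 269/68 ≈ 3.9559;  PNT prediction ≈ 4.0113.

π(337) = 68 and π(1732) = 269, so π(1732)/π(337) ≈ 3.9559. The PNT-predicted ratio is (1732/ln(1732)) / (337/ln(337)) ≈ 4.0113. The two agree to within a few percent, as expected.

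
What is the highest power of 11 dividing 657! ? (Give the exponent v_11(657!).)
v_11(657!) = 64

Legendre's formula: v_p(n!) = Σ_{k ≥ 1} ⌊n / p^k⌋. For p = 11, n = 657, the terms are:
  ⌊657/11^1⌋ = ⌊657/11⌋ = 59
  ⌊657/11^2⌋ = ⌊657/121⌋ = 5
(the next term ⌊657/11^3⌋ = 0, terminating the sum). Summing: v_11(657!) = 59 + 5 = 64.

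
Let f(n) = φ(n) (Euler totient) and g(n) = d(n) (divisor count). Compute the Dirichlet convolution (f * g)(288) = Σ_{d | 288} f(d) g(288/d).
(φ * d)(288) = 819

Divisors of 288: [1, 2, 3, 4, 6, 8, 9, 12, 16, 18, 24, 32, 36, 48, 72, 96, 144, 288]. For each d | 288:
  d = 1: φ(1) · d(288/1) = 1 · 18 = 18
  d = 2: φ(2) · d(288/2) = 1 · 15 = 15
  d = 3: φ(3) · d(288/3) = 2 · 12 = 24
  d = 4: φ(4) · d(288/4) = 2 · 12 = 24
  d = 6: φ(6) · d(288/6) = 2 · 10 = 20
  d = 8: φ(8) · d(288/8) = 4 · 9 = 36
  d = 9: φ(9) · d(288/9) = 6 · 6 = 36
  d = 12: φ(12) · d(288/12) = 4 · 8 = 32
  d = 16: φ(16) · d(288/16) = 8 · 6 = 48
  d = 18: φ(18) · d(288/18) = 6 · 5 = 30
  d = 24: φ(24) · d(288/24) = 8 · 6 = 48
  d = 32: φ(32) · d(288/32) = 16 · 3 = 48
  d = 36: φ(36) · d(288/36) = 12 · 4 = 48
  d = 48: φ(48) · d(288/48) = 16 · 4 = 64
  d = 72: φ(72) · d(288/72) = 24 · 3 = 72
  d = 96: φ(96) · d(288/96) = 32 · 2 = 64
  d = 144: φ(144) · d(288/144) = 48 · 2 = 96
  d = 288: φ(288) · d(288/288) = 96 · 1 = 96
Summing: (φ * d)(288) = 18 + 15 + 24 + 24 + 20 + 36 + 36 + 32 + 48 + 30 + 48 + 48 + 48 + 64 + 72 + 64 + 96 + 96 = 819.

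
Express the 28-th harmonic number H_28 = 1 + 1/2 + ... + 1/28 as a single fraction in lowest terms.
H_28 = 315404588903/80313433200

Direct summation: H_28 = 1 + 1/2 + ... + 1/28. The least common denominator is lcm(1, ..., 28) = 80313433200; over this denominator the numerator is 80313433200 + 40156716600 + 26771144400 + 20078358300 + 16062686640 + 13385572200 + 11473347600 + 10039179150 + 8923714800 + 8031343320 + 7301221200 + 6692786100 + 6177956400 + 5736673800 + 5354228880 + 5019589575 + 4724319600 + 4461857400 + 4227022800 + 4015671660 + 3824449200 + 3650610600 + 3491888400 + 3346393050 + 3212537328 + 3088978200 + 2974571600 + 2868336900 = 315404588903, so H_28 = 315404588903/80313433200 (already in lowest terms) ≈ 3.92717. (The PNT-adjacent estimate ln(28) + γ ≈ 3.90942 matches within O(1/n).)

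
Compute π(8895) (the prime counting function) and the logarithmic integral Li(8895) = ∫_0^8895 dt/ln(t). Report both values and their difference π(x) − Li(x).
π(8895) = 1108;  Li(8895) ≈ 1125.41;  π(x) − Li(x) ≈ -17.41.

Direct count of primes ≤ 8895 gives π(8895) = 1108. Numerical evaluation of the logarithmic integral gives Li(8895) ≈ 1125.41. The difference π(x) − Li(x) ≈ -17.41 is typically negative for small/moderate x (Li(x) overestimates), though Littlewood's theorem shows this sign changes infinitely often.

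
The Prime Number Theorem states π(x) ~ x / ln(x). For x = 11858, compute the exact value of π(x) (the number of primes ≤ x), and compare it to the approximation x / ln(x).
π(11858) = 1421;  x/ln(x) ≈ 1264.08;  relative error ≈ 11.04%.

Directly count primes up to 11858: π(11858) = 1421. The PNT approximation gives 11858/ln(11858) ≈ 11858/9.38076 ≈ 1264.08. Relative error (π(x) − x/ln(x)) / π(x) ≈ 11.04%; the approximation is known to undercount slightly (Li(x) is a better estimate).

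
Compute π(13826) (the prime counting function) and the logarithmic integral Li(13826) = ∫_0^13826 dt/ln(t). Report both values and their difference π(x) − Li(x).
π(13826) = 1633;  Li(13826) ≈ 1654.02;  π(x) − Li(x) ≈ -21.02.

Direct count of primes ≤ 13826 gives π(13826) = 1633. Numerical evaluation of the logarithmic integral gives Li(13826) ≈ 1654.02. The difference π(x) − Li(x) ≈ -21.02 is typically negative for small/moderate x (Li(x) overestimates), though Littlewood's theorem shows this sign changes infinitely often.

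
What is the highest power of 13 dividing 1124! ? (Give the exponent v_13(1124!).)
v_13(1124!) = 92

Legendre's formula: v_p(n!) = Σ_{k ≥ 1} ⌊n / p^k⌋. For p = 13, n = 1124, the terms are:
  ⌊1124/13^1⌋ = ⌊1124/13⌋ = 86
  ⌊1124/13^2⌋ = ⌊1124/169⌋ = 6
(the next term ⌊1124/13^3⌋ = 0, terminating the sum). Summing: v_13(1124!) = 86 + 6 = 92.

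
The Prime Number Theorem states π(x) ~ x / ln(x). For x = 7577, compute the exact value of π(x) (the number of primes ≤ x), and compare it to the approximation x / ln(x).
π(7577) = 962;  x/ln(x) ≈ 848.22;  relative error ≈ 11.83%.

Directly count primes up to 7577: π(7577) = 962. The PNT approximation gives 7577/ln(7577) ≈ 7577/8.93287 ≈ 848.22. Relative error (π(x) − x/ln(x)) / π(x) ≈ 11.83%; the approximation is known to undercount slightly (Li(x) is a better estimate).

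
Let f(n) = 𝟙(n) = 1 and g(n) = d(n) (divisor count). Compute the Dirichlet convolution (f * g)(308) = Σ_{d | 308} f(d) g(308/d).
(𝟙 * d)(308) = 54

Divisors of 308: [1, 2, 4, 7, 11, 14, 22, 28, 44, 77, 154, 308]. For each d | 308:
  d = 1: 𝟙(1) · d(308/1) = 1 · 12 = 12
  d = 2: 𝟙(2) · d(308/2) = 1 · 8 = 8
  d = 4: 𝟙(4) · d(308/4) = 1 · 4 = 4
  d = 7: 𝟙(7) · d(308/7) = 1 · 6 = 6
  d = 11: 𝟙(11) · d(308/11) = 1 · 6 = 6
  d = 14: 𝟙(14) · d(308/14) = 1 · 4 = 4
  d = 22: 𝟙(22) · d(308/22) = 1 · 4 = 4
  d = 28: 𝟙(28) · d(308/28) = 1 · 2 = 2
  d = 44: 𝟙(44) · d(308/44) = 1 · 2 = 2
  d = 77: 𝟙(77) · d(308/77) = 1 · 3 = 3
  d = 154: 𝟙(154) · d(308/154) = 1 · 2 = 2
  d = 308: 𝟙(308) · d(308/308) = 1 · 1 = 1
Summing: (𝟙 * d)(308) = 12 + 8 + 4 + 6 + 6 + 4 + 4 + 2 + 2 + 3 + 2 + 1 = 54.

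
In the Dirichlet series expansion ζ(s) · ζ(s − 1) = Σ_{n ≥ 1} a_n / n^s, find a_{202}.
σ(202) = 306

In the product (Σ m^0/m^s)(Σ k / k^s) = Σ (Σ_{d | n} d) / n^s, the coefficient of 1/n^s is σ(n) = Σ_{d | n} d. For n = 202, divisors are [1, 2, 101, 202]; summing: σ(202) = 306.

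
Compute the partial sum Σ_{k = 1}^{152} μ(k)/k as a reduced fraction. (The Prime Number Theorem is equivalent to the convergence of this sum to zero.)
Σ μ(k)/k = 498553581288971583508015817946071430122138094746515981177/75106511663943725776296745409664000450228387787452181363970

Values of μ(k) for 1 ≤ k ≤ 152: μ(1) = 1, μ(2) = -1, μ(3) = -1, μ(5) = -1, μ(6) = 1, μ(7) = -1, μ(10) = 1, μ(11) = -1, μ(13) = -1, μ(14) = 1, μ(15) = 1, μ(17) = -1, μ(19) = -1, μ(21) = 1, μ(22) = 1, μ(23) = -1, μ(26) = 1, μ(29) = -1, μ(30) = -1, μ(31) = -1, μ(33) = 1, μ(34) = 1, μ(35) = 1, μ(37) = -1, μ(38) = 1, μ(39) = 1, μ(41) = -1, μ(42) = -1, μ(43) = -1, μ(46) = 1, μ(47) = -1, μ(51) = 1, μ(53) = -1, μ(55) = 1, μ(57) = 1, μ(58) = 1, μ(59) = -1, μ(61) = -1, μ(62) = 1, μ(65) = 1, μ(66) = -1, μ(67) = -1, μ(69) = 1, μ(70) = -1, μ(71) = -1, μ(73) = -1, μ(74) = 1, μ(77) = 1, μ(78) = -1, μ(79) = -1, μ(82) = 1, μ(83) = -1, μ(85) = 1, μ(86) = 1, μ(87) = 1, μ(89) = -1, μ(91) = 1, μ(93) = 1, μ(94) = 1, μ(95) = 1, μ(97) = -1, μ(101) = -1, μ(102) = -1, μ(103) = -1, μ(105) = -1, μ(106) = 1, μ(107) = -1, μ(109) = -1, μ(110) = -1, μ(111) = 1, μ(113) = -1, μ(114) = -1, μ(115) = 1, μ(118) = 1, μ(119) = 1, μ(122) = 1, μ(123) = 1, μ(127) = -1, μ(129) = 1, μ(130) = -1, μ(131) = -1, μ(133) = 1, μ(134) = 1, μ(137) = -1, μ(138) = -1, μ(139) = -1, μ(141) = 1, μ(142) = 1, μ(143) = 1, μ(145) = 1, μ(146) = 1, μ(149) = -1, μ(151) = -1, with μ = 0 on non-squarefree integers. Summing μ(k)/k for k where μ(k) ≠ 0 gives 498553581288971583508015817946071430122138094746515981177/75106511663943725776296745409664000450228387787452181363970 ≈ 0.0066. (PNT ⟺ this sum → 0 as n → ∞.)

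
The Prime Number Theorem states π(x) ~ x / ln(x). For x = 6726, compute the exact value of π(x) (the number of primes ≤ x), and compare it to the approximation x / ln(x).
π(6726) = 867;  x/ln(x) ≈ 763.13;  relative error ≈ 11.98%.

Directly count primes up to 6726: π(6726) = 867. The PNT approximation gives 6726/ln(6726) ≈ 6726/8.81374 ≈ 763.13. Relative error (π(x) − x/ln(x)) / π(x) ≈ 11.98%; the approximation is known to undercount slightly (Li(x) is a better estimate).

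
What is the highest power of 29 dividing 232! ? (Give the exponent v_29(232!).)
v_29(232!) = 8

Legendre's formula: v_p(n!) = Σ_{k ≥ 1} ⌊n / p^k⌋. For p = 29, n = 232, the terms are:
  ⌊232/29^1⌋ = ⌊232/29⌋ = 8
(the next term ⌊232/29^2⌋ = 0, terminating the sum). Summing: v_29(232!) = 8 = 8.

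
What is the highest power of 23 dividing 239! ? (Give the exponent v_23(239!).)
v_23(239!) = 10

Legendre's formula: v_p(n!) = Σ_{k ≥ 1} ⌊n / p^k⌋. For p = 23, n = 239, the terms are:
  ⌊239/23^1⌋ = ⌊239/23⌋ = 10
(the next term ⌊239/23^2⌋ = 0, terminating the sum). Summing: v_23(239!) = 10 = 10.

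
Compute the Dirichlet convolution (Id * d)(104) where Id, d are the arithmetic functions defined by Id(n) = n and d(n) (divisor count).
(Id * d)(104) = 390

Divisors of 104: [1, 2, 4, 8, 13, 26, 52, 104]. For each d | 104:
  d = 1: Id(1) · d(104/1) = 1 · 8 = 8
  d = 2: Id(2) · d(104/2) = 2 · 6 = 12
  d = 4: Id(4) · d(104/4) = 4 · 4 = 16
  d = 8: Id(8) · d(104/8) = 8 · 2 = 16
  d = 13: Id(13) · d(104/13) = 13 · 4 = 52
  d = 26: Id(26) · d(104/26) = 26 · 3 = 78
  d = 52: Id(52) · d(104/52) = 52 · 2 = 104
  d = 104: Id(104) · d(104/104) = 104 · 1 = 104
Summing: (Id * d)(104) = 8 + 12 + 16 + 16 + 52 + 78 + 104 + 104 = 390.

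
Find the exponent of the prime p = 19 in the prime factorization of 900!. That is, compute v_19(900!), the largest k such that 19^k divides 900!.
v_19(900!) = 49

Legendre's formula: v_p(n!) = Σ_{k ≥ 1} ⌊n / p^k⌋. For p = 19, n = 900, the terms are:
  ⌊900/19^1⌋ = ⌊900/19⌋ = 47
  ⌊900/19^2⌋ = ⌊900/361⌋ = 2
(the next term ⌊900/19^3⌋ = 0, terminating the sum). Summing: v_19(900!) = 47 + 2 = 49.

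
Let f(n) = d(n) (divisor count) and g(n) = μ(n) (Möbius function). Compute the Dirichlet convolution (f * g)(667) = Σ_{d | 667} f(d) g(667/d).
(d * μ)(667) = 1

Divisors of 667: [1, 23, 29, 667]. For each d | 667:
  d = 1: d(1) · μ(667/1) = 1 · 1 = 1
  d = 23: d(23) · μ(667/23) = 2 · -1 = -2
  d = 29: d(29) · μ(667/29) = 2 · -1 = -2
  d = 667: d(667) · μ(667/667) = 4 · 1 = 4
Summing: (d * μ)(667) = 1 + -2 + -2 + 4 = 1.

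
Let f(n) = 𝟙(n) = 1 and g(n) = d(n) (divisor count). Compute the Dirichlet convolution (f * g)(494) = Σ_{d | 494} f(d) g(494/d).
(𝟙 * d)(494) = 27

Divisors of 494: [1, 2, 13, 19, 26, 38, 247, 494]. For each d | 494:
  d = 1: 𝟙(1) · d(494/1) = 1 · 8 = 8
  d = 2: 𝟙(2) · d(494/2) = 1 · 4 = 4
  d = 13: 𝟙(13) · d(494/13) = 1 · 4 = 4
  d = 19: 𝟙(19) · d(494/19) = 1 · 4 = 4
  d = 26: 𝟙(26) · d(494/26) = 1 · 2 = 2
  d = 38: 𝟙(38) · d(494/38) = 1 · 2 = 2
  d = 247: 𝟙(247) · d(494/247) = 1 · 2 = 2
  d = 494: 𝟙(494) · d(494/494) = 1 · 1 = 1
Summing: (𝟙 * d)(494) = 8 + 4 + 4 + 4 + 2 + 2 + 2 + 1 = 27.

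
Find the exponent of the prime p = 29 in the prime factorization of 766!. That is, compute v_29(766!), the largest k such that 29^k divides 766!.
v_29(766!) = 26

Legendre's formula: v_p(n!) = Σ_{k ≥ 1} ⌊n / p^k⌋. For p = 29, n = 766, the terms are:
  ⌊766/29^1⌋ = ⌊766/29⌋ = 26
(the next term ⌊766/29^2⌋ = 0, terminating the sum). Summing: v_29(766!) = 26 = 26.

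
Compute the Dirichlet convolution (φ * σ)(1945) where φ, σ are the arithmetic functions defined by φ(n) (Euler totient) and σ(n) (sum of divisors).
(φ * σ)(1945) = 7780

Divisors of 1945: [1, 5, 389, 1945]. For each d | 1945:
  d = 1: φ(1) · σ(1945/1) = 1 · 2340 = 2340
  d = 5: φ(5) · σ(1945/5) = 4 · 390 = 1560
  d = 389: φ(389) · σ(1945/389) = 388 · 6 = 2328
  d = 1945: φ(1945) · σ(1945/1945) = 1552 · 1 = 1552
Summing: (φ * σ)(1945) = 2340 + 1560 + 2328 + 1552 = 7780.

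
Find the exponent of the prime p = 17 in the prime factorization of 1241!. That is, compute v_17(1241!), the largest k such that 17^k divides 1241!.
v_17(1241!) = 77

Legendre's formula: v_p(n!) = Σ_{k ≥ 1} ⌊n / p^k⌋. For p = 17, n = 1241, the terms are:
  ⌊1241/17^1⌋ = ⌊1241/17⌋ = 73
  ⌊1241/17^2⌋ = ⌊1241/289⌋ = 4
(the next term ⌊1241/17^3⌋ = 0, terminating the sum). Summing: v_17(1241!) = 73 + 4 = 77.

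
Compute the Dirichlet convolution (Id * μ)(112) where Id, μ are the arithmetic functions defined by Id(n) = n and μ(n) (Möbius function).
(Id * μ)(112) = 48

Divisors of 112: [1, 2, 4, 7, 8, 14, 16, 28, 56, 112]. For each d | 112:
  d = 1: Id(1) · μ(112/1) = 1 · 0 = 0
  d = 2: Id(2) · μ(112/2) = 2 · 0 = 0
  d = 4: Id(4) · μ(112/4) = 4 · 0 = 0
  d = 7: Id(7) · μ(112/7) = 7 · 0 = 0
  d = 8: Id(8) · μ(112/8) = 8 · 1 = 8
  d = 14: Id(14) · μ(112/14) = 14 · 0 = 0
  d = 16: Id(16) · μ(112/16) = 16 · -1 = -16
  d = 28: Id(28) · μ(112/28) = 28 · 0 = 0
  d = 56: Id(56) · μ(112/56) = 56 · -1 = -56
  d = 112: Id(112) · μ(112/112) = 112 · 1 = 112
Summing: (Id * μ)(112) = 0 + 0 + 0 + 0 + 8 + 0 + -16 + 0 + -56 + 112 = 48.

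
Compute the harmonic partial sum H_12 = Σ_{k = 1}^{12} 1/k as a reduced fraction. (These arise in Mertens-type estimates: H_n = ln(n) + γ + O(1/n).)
H_12 = 86021/27720

Direct summation: H_12 = 1 + 1/2 + ... + 1/12. The least common denominator is lcm(1, ..., 12) = 27720; over this denominator the numerator is 27720 + 13860 + 9240 + 6930 + 5544 + 4620 + 3960 + 3465 + 3080 + 2772 + 2520 + 2310 = 86021, so H_12 = 86021/27720 (already in lowest terms) ≈ 3.10321. (The PNT-adjacent estimate ln(12) + γ ≈ 3.06212 matches within O(1/n).)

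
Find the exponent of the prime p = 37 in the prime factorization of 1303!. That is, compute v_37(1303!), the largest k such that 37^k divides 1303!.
v_37(1303!) = 35

Legendre's formula: v_p(n!) = Σ_{k ≥ 1} ⌊n / p^k⌋. For p = 37, n = 1303, the terms are:
  ⌊1303/37^1⌋ = ⌊1303/37⌋ = 35
(the next term ⌊1303/37^2⌋ = 0, terminating the sum). Summing: v_37(1303!) = 35 = 35.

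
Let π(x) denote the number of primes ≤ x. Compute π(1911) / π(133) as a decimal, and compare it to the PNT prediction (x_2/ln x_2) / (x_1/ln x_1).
π(1911)/π(133) = 292/32 ≈ 9.1250;  PNT prediction ≈ 9.3002.

π(133) = 32 and π(1911) = 292, so π(1911)/π(133) ≈ 9.1250. The PNT-predicted ratio is (1911/ln(1911)) / (133/ln(133)) ≈ 9.3002. The two agree to within a few percent, as expected.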